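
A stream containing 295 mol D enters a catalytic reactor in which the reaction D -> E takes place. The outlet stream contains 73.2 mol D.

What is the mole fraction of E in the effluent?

0.752

For D: n = n₀ − 1ξ → 73.2 = 295 − 1ξ, giving ξ = 221.8 mol.
Outlet amounts (n = n₀ + ν ξ):
  D: 295 − 1(221.8) = 73.2
  E: 0 + 1(221.8) = 221.8
Total out = 295 mol; y_E = 221.8 / 295 = 0.7519.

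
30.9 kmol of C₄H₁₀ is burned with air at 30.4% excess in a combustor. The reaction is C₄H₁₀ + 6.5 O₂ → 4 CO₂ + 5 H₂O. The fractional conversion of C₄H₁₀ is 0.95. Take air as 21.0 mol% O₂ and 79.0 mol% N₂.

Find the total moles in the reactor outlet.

Stoichiometric O₂ = 6.5 × 30.9 = 200.8 kmol; O₂ fed = 200.8 × 1.304 = 261.9 kmol.
N₂ fed = 261.9 × 79/21 = 985.3 kmol.
Fuel reacted = 0.95 × 30.9 → ξ = 29.35 kmol.
Outlet (n = n₀ + ν ξ):
  C₄H₁₀: 30.9 − 1(29.35) = 1.545
  O₂: 261.9 − 6.5(29.35) = 71.1
  N₂: 985.3 (inert)
  CO₂: 0 + 4(29.35) = 117.4
  H₂O: 0 + 5(29.35) = 146.8
Total out = 1.545 + 71.1 + 985.3 + 117.4 + 146.8 = 1322 kmol.

1320 kmol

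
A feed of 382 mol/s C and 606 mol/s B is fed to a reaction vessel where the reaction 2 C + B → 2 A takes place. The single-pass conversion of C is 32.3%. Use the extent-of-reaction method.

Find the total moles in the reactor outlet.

926 mol/s

C reacted = 0.323 × 382 = 123.4 mol/s; ν_C = −2, so ξ = 123.4/2 = 61.69 mol/s.
Outlet amounts (n = n₀ + ν ξ):
  C: 382 − 2(61.69) = 258.6
  B: 606 − 1(61.69) = 544.3
  A: 0 + 2(61.69) = 123.4
Total out = 258.6 + 544.3 + 123.4 = 926.3 mol/s.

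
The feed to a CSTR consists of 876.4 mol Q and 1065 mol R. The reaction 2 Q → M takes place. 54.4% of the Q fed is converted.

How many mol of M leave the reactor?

238 mol

Q reacted = 0.544 × 876.4 = 476.8 mol; ν_Q = −2, so ξ = 476.8/2 = 238.4 mol.
Outlet amounts (n = n₀ + ν ξ):
  Q: 876.4 − 2(238.4) = 399.6
  M: 0 + 1(238.4) = 238.4
  R: 1065 (inert)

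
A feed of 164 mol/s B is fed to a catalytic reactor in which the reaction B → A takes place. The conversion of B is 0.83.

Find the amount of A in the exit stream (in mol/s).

B reacted = 0.83 × 164 = 136.1 mol/s; ν_B = −1, so ξ = 136.1/1 = 136.1 mol/s.
Outlet amounts (n = n₀ + ν ξ):
  B: 164 − 1(136.1) = 27.88
  A: 0 + 1(136.1) = 136.1

136 mol/s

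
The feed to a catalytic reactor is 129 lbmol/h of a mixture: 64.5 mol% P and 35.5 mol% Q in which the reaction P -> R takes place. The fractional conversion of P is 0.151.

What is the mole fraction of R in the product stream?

P reacted = 0.151 × 83.2 = 12.56 lbmol/h; ν_P = −1, so ξ = 12.56/1 = 12.56 lbmol/h.
Outlet amounts (n = n₀ + ν ξ):
  P: 83.2 − 1(12.56) = 70.64
  R: 0 + 1(12.56) = 12.56
  Q: 45.8 (inert)
Total out = 129 lbmol/h; y_R = 12.56 / 129 = 0.09739.

0.0974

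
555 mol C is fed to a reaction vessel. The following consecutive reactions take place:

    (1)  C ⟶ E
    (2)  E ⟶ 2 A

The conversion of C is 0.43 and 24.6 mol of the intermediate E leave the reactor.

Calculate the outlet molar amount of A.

Conversion of C: C consumed = 1ξ₁ = 0.43 × 555 → ξ₁ = 238.7 mol.
E balance: n_E = 0 + 1ξ₁ − 1ξ₂ = 24.6 → ξ₂ = (1·238.7 − 24.6)/1 = 214.1 mol.
Outlet amounts (n = n₀ + Σ ν·ξ):
  C: 555 − 1(238.7) = 316.4
  E: 0 + 1(238.7) − 1(214.1) = 24.6
  A: 0 + 2(214.1) = 428.1

428 mol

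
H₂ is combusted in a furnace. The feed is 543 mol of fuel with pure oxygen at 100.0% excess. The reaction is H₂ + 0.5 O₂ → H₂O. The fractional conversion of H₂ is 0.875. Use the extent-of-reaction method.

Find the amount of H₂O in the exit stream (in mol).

Stoichiometric O₂ = 0.5 × 543 = 271.5 mol; O₂ fed = 271.5 × 2.000 = 543 mol.
Fuel reacted = 0.875 × 543 → ξ = 475.1 mol.
Outlet (n = n₀ + ν ξ):
  H₂: 543 − 1(475.1) = 67.88
  O₂: 543 − 0.5(475.1) = 305.4
  H₂O: 0 + 1(475.1) = 475.1

475 mol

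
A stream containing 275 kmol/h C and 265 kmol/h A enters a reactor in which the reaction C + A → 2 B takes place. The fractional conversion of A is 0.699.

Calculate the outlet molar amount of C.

A reacted = 0.699 × 265 = 185.2 kmol/h; ν_A = −1, so ξ = 185.2/1 = 185.2 kmol/h.
Outlet amounts (n = n₀ + ν ξ):
  C: 275 − 1(185.2) = 89.77
  A: 265 − 1(185.2) = 79.77
  B: 0 + 2(185.2) = 370.5

89.8 kmol/h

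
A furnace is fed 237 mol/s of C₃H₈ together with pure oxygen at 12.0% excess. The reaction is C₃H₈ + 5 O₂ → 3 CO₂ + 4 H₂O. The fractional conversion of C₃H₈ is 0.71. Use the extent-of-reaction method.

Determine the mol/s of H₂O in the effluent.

673 mol/s

Stoichiometric O₂ = 5 × 237 = 1185 mol/s; O₂ fed = 1185 × 1.120 = 1327 mol/s.
Fuel reacted = 0.71 × 237 → ξ = 168.3 mol/s.
Outlet (n = n₀ + ν ξ):
  C₃H₈: 237 − 1(168.3) = 68.73
  O₂: 1327 − 5(168.3) = 485.9
  CO₂: 0 + 3(168.3) = 504.8
  H₂O: 0 + 4(168.3) = 673.1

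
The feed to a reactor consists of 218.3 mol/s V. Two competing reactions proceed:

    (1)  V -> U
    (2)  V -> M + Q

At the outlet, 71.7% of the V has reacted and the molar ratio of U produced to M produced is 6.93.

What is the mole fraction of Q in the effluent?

0.0829

Conversion of V: V consumed = 0.717 × 218.3 = 156.5 mol/s = 1ξ₁ + 1ξ₂.
Selectivity: 1ξ₁ / (1ξ₂) = 6.93 → ξ₁ = 6.93 ξ₂.
Substitute: (1·6.93 + 1) ξ₂ = 156.5 → ξ₂ = 19.74 mol/s, ξ₁ = 136.8 mol/s.
Outlet amounts (n = n₀ + Σ ν·ξ):
  V: 218.3 − 1(136.8) − 1(19.74) = 61.78
  U: 0 + 1(136.8) = 136.8
  M: 0 + 1(19.74) = 19.74
  Q: 0 + 1(19.74) = 19.74
Total out = 238 mol/s; y_Q = 19.74 / 238 = 0.08292.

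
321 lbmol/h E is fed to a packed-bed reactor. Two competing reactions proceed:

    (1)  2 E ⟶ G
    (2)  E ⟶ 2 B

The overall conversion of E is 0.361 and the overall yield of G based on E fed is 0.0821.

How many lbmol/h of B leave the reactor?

126 lbmol/h

Yield of G: 1ξ₁ / 321 = 0.0821 → ξ₁ = 26.35 lbmol/h.
Conversion of E: 2ξ₁ + 1ξ₂ = 0.361 × 321 = 115.9 → ξ₂ = 63.17 lbmol/h.
Outlet amounts (n = n₀ + Σ ν·ξ):
  E: 321 − 2(26.35) − 1(63.17) = 205.1
  G: 0 + 1(26.35) = 26.35
  B: 0 + 2(63.17) = 126.3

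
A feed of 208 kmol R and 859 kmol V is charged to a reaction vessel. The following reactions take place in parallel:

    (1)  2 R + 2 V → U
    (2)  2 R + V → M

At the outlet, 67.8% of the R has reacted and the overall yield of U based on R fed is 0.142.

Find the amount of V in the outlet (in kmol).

759 kmol

Yield of U: 1ξ₁ / 208 = 0.142 → ξ₁ = 29.54 kmol.
Conversion of R: 2ξ₁ + 2ξ₂ = 0.678 × 208 = 141 → ξ₂ = 40.98 kmol.
Outlet amounts (n = n₀ + Σ ν·ξ):
  R: 208 − 2(29.54) − 2(40.98) = 66.98
  V: 859 − 2(29.54) − 1(40.98) = 759
  U: 0 + 1(29.54) = 29.54
  M: 0 + 1(40.98) = 40.98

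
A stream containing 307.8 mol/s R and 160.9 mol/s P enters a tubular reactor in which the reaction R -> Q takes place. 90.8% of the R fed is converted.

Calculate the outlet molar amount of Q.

279 mol/s

R reacted = 0.908 × 307.8 = 279.5 mol/s; ν_R = −1, so ξ = 279.5/1 = 279.5 mol/s.
Outlet amounts (n = n₀ + ν ξ):
  R: 307.8 − 1(279.5) = 28.32
  Q: 0 + 1(279.5) = 279.5
  P: 160.9 (inert)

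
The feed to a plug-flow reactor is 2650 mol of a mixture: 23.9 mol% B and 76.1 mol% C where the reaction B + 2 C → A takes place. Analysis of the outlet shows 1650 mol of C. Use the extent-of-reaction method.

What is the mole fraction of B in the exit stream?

For C: n = n₀ − 2ξ → 1650 = 2017 − 2ξ, giving ξ = 183.3 mol.
Outlet amounts (n = n₀ + ν ξ):
  B: 633.3 − 1(183.3) = 450
  C: 2017 − 2(183.3) = 1650
  A: 0 + 1(183.3) = 183.3
Total out = 2283 mol; y_B = 450 / 2283 = 0.1971.

0.197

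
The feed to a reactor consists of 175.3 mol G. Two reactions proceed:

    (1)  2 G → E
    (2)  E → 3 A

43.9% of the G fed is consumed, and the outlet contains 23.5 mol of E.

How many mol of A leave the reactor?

Conversion of G: G consumed = 2ξ₁ = 0.439 × 175.3 → ξ₁ = 38.48 mol.
E balance: n_E = 0 + 1ξ₁ − 1ξ₂ = 23.5 → ξ₂ = (1·38.48 − 23.5)/1 = 14.98 mol.
Outlet amounts (n = n₀ + Σ ν·ξ):
  G: 175.3 − 2(38.48) = 98.34
  E: 0 + 1(38.48) − 1(14.98) = 23.5
  A: 0 + 3(14.98) = 44.94

44.9 mol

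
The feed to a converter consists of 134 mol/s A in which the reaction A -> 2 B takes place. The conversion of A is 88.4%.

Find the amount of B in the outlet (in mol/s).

237 mol/s

A reacted = 0.884 × 134 = 118.5 mol/s; ν_A = −1, so ξ = 118.5/1 = 118.5 mol/s.
Outlet amounts (n = n₀ + ν ξ):
  A: 134 − 1(118.5) = 15.54
  B: 0 + 2(118.5) = 236.9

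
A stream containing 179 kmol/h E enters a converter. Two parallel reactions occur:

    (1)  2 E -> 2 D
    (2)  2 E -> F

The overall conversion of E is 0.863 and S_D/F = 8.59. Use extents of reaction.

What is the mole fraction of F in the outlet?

Conversion of E: E consumed = 0.863 × 179 = 154.5 kmol/h = 2ξ₁ + 2ξ₂.
Selectivity: 2ξ₁ / (1ξ₂) = 8.59 → ξ₁ = 4.295 ξ₂.
Substitute: (2·4.295 + 2) ξ₂ = 154.5 → ξ₂ = 14.59 kmol/h, ξ₁ = 62.65 kmol/h.
Outlet amounts (n = n₀ + Σ ν·ξ):
  E: 179 − 2(62.65) − 2(14.59) = 24.52
  D: 0 + 2(62.65) = 125.3
  F: 0 + 1(14.59) = 14.59
Total out = 164.4 kmol/h; y_F = 14.59 / 164.4 = 0.08872.

0.0887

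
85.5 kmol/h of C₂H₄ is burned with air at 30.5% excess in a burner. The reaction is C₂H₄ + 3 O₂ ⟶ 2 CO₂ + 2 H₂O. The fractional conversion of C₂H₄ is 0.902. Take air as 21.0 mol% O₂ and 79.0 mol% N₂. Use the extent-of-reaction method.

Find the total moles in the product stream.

1680 kmol/h

Stoichiometric O₂ = 3 × 85.5 = 256.5 kmol/h; O₂ fed = 256.5 × 1.305 = 334.7 kmol/h.
N₂ fed = 334.7 × 79/21 = 1259 kmol/h.
Fuel reacted = 0.902 × 85.5 → ξ = 77.12 kmol/h.
Outlet (n = n₀ + ν ξ):
  C₂H₄: 85.5 − 1(77.12) = 8.379
  O₂: 334.7 − 3(77.12) = 103.4
  N₂: 1259 (inert)
  CO₂: 0 + 2(77.12) = 154.2
  H₂O: 0 + 2(77.12) = 154.2
Total out = 8.379 + 103.4 + 1259 + 154.2 + 154.2 = 1679 kmol/h.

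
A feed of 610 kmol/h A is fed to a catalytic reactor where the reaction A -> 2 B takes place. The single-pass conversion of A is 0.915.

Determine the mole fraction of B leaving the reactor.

0.956

A reacted = 0.915 × 610 = 558.1 kmol/h; ν_A = −1, so ξ = 558.1/1 = 558.1 kmol/h.
Outlet amounts (n = n₀ + ν ξ):
  A: 610 − 1(558.1) = 51.85
  B: 0 + 2(558.1) = 1116
Total out = 1168 kmol/h; y_B = 1116 / 1168 = 0.9556.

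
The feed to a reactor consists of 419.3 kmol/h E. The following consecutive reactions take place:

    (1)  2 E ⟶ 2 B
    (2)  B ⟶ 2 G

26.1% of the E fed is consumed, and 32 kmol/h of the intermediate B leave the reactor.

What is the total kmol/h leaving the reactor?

497 kmol/h

Conversion of E: E consumed = 2ξ₁ = 0.261 × 419.3 → ξ₁ = 54.72 kmol/h.
B balance: n_B = 0 + 2ξ₁ − 1ξ₂ = 32 → ξ₂ = (2·54.72 − 32)/1 = 77.44 kmol/h.
Outlet amounts (n = n₀ + Σ ν·ξ):
  E: 419.3 − 2(54.72) = 309.9
  B: 0 + 2(54.72) − 1(77.44) = 32
  G: 0 + 2(77.44) = 154.9
Total out = 309.9 + 32 + 154.9 = 496.7 kmol/h.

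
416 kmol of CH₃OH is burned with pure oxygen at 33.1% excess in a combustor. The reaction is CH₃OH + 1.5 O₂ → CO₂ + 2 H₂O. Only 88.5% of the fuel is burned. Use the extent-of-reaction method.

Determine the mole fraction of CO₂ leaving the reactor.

Stoichiometric O₂ = 1.5 × 416 = 624 kmol; O₂ fed = 624 × 1.331 = 830.5 kmol.
Fuel reacted = 0.885 × 416 → ξ = 368.2 kmol.
Outlet (n = n₀ + ν ξ):
  CH₃OH: 416 − 1(368.2) = 47.84
  O₂: 830.5 − 1.5(368.2) = 278.3
  CO₂: 0 + 1(368.2) = 368.2
  H₂O: 0 + 2(368.2) = 736.3
Total out = 1431 kmol; y_CO₂ = 368.2 / 1431 = 0.2573.

0.257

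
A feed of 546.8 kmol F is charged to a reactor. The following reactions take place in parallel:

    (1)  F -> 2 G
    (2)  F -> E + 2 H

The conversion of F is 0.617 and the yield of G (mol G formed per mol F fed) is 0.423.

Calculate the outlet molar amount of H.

Yield of G: 2ξ₁ / 546.8 = 0.423 → ξ₁ = 115.6 kmol.
Conversion of F: 1ξ₁ + 1ξ₂ = 0.617 × 546.8 = 337.4 → ξ₂ = 221.7 kmol.
Outlet amounts (n = n₀ + Σ ν·ξ):
  F: 546.8 − 1(115.6) − 1(221.7) = 209.4
  G: 0 + 2(115.6) = 231.3
  E: 0 + 1(221.7) = 221.7
  H: 0 + 2(221.7) = 443.5

443 kmol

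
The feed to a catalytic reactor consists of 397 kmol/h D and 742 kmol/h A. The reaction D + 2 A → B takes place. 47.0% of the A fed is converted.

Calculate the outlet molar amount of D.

223 kmol/h

A reacted = 0.47 × 742 = 348.7 kmol/h; ν_A = −2, so ξ = 348.7/2 = 174.4 kmol/h.
Outlet amounts (n = n₀ + ν ξ):
  D: 397 − 1(174.4) = 222.6
  A: 742 − 2(174.4) = 393.3
  B: 0 + 1(174.4) = 174.4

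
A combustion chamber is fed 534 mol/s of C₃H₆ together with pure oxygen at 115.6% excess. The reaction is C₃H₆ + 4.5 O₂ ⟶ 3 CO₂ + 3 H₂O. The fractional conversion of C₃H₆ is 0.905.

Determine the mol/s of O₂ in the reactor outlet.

Stoichiometric O₂ = 4.5 × 534 = 2403 mol/s; O₂ fed = 2403 × 2.156 = 5181 mol/s.
Fuel reacted = 0.905 × 534 → ξ = 483.3 mol/s.
Outlet (n = n₀ + ν ξ):
  C₃H₆: 534 − 1(483.3) = 50.73
  O₂: 5181 − 4.5(483.3) = 3006
  CO₂: 0 + 3(483.3) = 1450
  H₂O: 0 + 3(483.3) = 1450

3010 mol/s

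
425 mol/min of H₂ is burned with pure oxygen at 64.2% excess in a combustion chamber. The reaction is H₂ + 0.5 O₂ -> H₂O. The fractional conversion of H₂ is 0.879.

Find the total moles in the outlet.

Stoichiometric O₂ = 0.5 × 425 = 212.5 mol/min; O₂ fed = 212.5 × 1.642 = 348.9 mol/min.
Fuel reacted = 0.879 × 425 → ξ = 373.6 mol/min.
Outlet (n = n₀ + ν ξ):
  H₂: 425 − 1(373.6) = 51.43
  O₂: 348.9 − 0.5(373.6) = 162.1
  H₂O: 0 + 1(373.6) = 373.6
Total out = 51.43 + 162.1 + 373.6 = 587.1 mol/min.

587 mol/min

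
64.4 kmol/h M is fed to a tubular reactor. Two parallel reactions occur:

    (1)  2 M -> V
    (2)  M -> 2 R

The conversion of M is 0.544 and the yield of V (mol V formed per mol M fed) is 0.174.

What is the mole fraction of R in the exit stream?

0.384

Yield of V: 1ξ₁ / 64.4 = 0.174 → ξ₁ = 11.21 kmol/h.
Conversion of M: 2ξ₁ + 1ξ₂ = 0.544 × 64.4 = 35.03 → ξ₂ = 12.62 kmol/h.
Outlet amounts (n = n₀ + Σ ν·ξ):
  M: 64.4 − 2(11.21) − 1(12.62) = 29.37
  V: 0 + 1(11.21) = 11.21
  R: 0 + 2(12.62) = 25.24
Total out = 65.82 kmol/h; y_R = 25.24 / 65.82 = 0.3836.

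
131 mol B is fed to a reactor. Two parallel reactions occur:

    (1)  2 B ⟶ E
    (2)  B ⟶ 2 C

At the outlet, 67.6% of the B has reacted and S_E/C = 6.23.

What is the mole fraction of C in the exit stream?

Conversion of B: B consumed = 0.676 × 131 = 88.56 mol = 2ξ₁ + 1ξ₂.
Selectivity: 1ξ₁ / (2ξ₂) = 6.23 → ξ₁ = 12.46 ξ₂.
Substitute: (2·12.46 + 1) ξ₂ = 88.56 → ξ₂ = 3.417 mol, ξ₁ = 42.57 mol.
Outlet amounts (n = n₀ + Σ ν·ξ):
  B: 131 − 2(42.57) − 1(3.417) = 42.44
  E: 0 + 1(42.57) = 42.57
  C: 0 + 2(3.417) = 6.833
Total out = 91.85 mol; y_C = 6.833 / 91.85 = 0.0744.

0.0744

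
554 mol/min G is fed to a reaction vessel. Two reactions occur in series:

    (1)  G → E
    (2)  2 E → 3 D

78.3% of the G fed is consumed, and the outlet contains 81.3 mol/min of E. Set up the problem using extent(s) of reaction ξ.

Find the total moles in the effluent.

730 mol/min

Conversion of G: G consumed = 1ξ₁ = 0.783 × 554 → ξ₁ = 433.8 mol/min.
E balance: n_E = 0 + 1ξ₁ − 2ξ₂ = 81.3 → ξ₂ = (1·433.8 − 81.3)/2 = 176.2 mol/min.
Outlet amounts (n = n₀ + Σ ν·ξ):
  G: 554 − 1(433.8) = 120.2
  E: 0 + 1(433.8) − 2(176.2) = 81.3
  D: 0 + 3(176.2) = 528.7
Total out = 120.2 + 81.3 + 528.7 = 730.2 mol/min.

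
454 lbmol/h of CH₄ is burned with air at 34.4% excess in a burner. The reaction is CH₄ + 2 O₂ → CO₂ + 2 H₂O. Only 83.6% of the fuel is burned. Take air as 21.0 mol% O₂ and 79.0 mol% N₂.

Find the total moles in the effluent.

6270 lbmol/h

Stoichiometric O₂ = 2 × 454 = 908 lbmol/h; O₂ fed = 908 × 1.344 = 1220 lbmol/h.
N₂ fed = 1220 × 79/21 = 4591 lbmol/h.
Fuel reacted = 0.836 × 454 → ξ = 379.5 lbmol/h.
Outlet (n = n₀ + ν ξ):
  CH₄: 454 − 1(379.5) = 74.46
  O₂: 1220 − 2(379.5) = 461.3
  N₂: 4591 (inert)
  CO₂: 0 + 1(379.5) = 379.5
  H₂O: 0 + 2(379.5) = 759.1
Total out = 74.46 + 461.3 + 4591 + 379.5 + 759.1 = 6265 lbmol/h.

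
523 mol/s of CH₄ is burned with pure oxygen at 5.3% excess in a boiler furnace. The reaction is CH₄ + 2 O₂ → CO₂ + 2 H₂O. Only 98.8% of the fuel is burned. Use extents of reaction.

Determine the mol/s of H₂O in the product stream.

Stoichiometric O₂ = 2 × 523 = 1046 mol/s; O₂ fed = 1046 × 1.053 = 1101 mol/s.
Fuel reacted = 0.988 × 523 → ξ = 516.7 mol/s.
Outlet (n = n₀ + ν ξ):
  CH₄: 523 − 1(516.7) = 6.276
  O₂: 1101 − 2(516.7) = 67.99
  CO₂: 0 + 1(516.7) = 516.7
  H₂O: 0 + 2(516.7) = 1033

1030 mol/s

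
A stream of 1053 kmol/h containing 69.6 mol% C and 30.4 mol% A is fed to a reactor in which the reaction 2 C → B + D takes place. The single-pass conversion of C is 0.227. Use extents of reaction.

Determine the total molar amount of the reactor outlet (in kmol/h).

C reacted = 0.227 × 732.9 = 166.4 kmol/h; ν_C = −2, so ξ = 166.4/2 = 83.18 kmol/h.
Outlet amounts (n = n₀ + ν ξ):
  C: 732.9 − 2(83.18) = 566.5
  B: 0 + 1(83.18) = 83.18
  D: 0 + 1(83.18) = 83.18
  A: 320.1 (inert)
Total out = 566.5 + 83.18 + 83.18 + 320.1 = 1053 kmol/h.

1050 kmol/h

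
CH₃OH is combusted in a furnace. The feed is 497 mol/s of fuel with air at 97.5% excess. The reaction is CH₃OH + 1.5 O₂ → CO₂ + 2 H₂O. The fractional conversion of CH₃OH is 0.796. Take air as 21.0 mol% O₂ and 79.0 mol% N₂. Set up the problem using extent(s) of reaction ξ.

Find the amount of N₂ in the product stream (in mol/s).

5540 mol/s

Stoichiometric O₂ = 1.5 × 497 = 745.5 mol/s; O₂ fed = 745.5 × 1.975 = 1472 mol/s.
N₂ fed = 1472 × 79/21 = 5539 mol/s.
Fuel reacted = 0.796 × 497 → ξ = 395.6 mol/s.
Outlet (n = n₀ + ν ξ):
  CH₃OH: 497 − 1(395.6) = 101.4
  O₂: 1472 − 1.5(395.6) = 878.9
  N₂: 5539 (inert)
  CO₂: 0 + 1(395.6) = 395.6
  H₂O: 0 + 2(395.6) = 791.2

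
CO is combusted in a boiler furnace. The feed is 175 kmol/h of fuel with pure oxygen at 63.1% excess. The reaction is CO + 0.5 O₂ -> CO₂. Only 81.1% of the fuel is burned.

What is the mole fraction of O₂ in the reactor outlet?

0.291

Stoichiometric O₂ = 0.5 × 175 = 87.5 kmol/h; O₂ fed = 87.5 × 1.631 = 142.7 kmol/h.
Fuel reacted = 0.811 × 175 → ξ = 141.9 kmol/h.
Outlet (n = n₀ + ν ξ):
  CO: 175 − 1(141.9) = 33.07
  O₂: 142.7 − 0.5(141.9) = 71.75
  CO₂: 0 + 1(141.9) = 141.9
Total out = 246.8 kmol/h; y_O₂ = 71.75 / 246.8 = 0.2908.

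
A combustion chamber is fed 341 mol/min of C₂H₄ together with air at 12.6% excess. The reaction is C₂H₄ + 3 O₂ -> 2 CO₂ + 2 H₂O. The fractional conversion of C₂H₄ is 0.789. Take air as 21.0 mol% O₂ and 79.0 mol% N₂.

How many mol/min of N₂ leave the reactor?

4330 mol/min

Stoichiometric O₂ = 3 × 341 = 1023 mol/min; O₂ fed = 1023 × 1.126 = 1152 mol/min.
N₂ fed = 1152 × 79/21 = 4333 mol/min.
Fuel reacted = 0.789 × 341 → ξ = 269 mol/min.
Outlet (n = n₀ + ν ξ):
  C₂H₄: 341 − 1(269) = 71.95
  O₂: 1152 − 3(269) = 344.8
  N₂: 4333 (inert)
  CO₂: 0 + 2(269) = 538.1
  H₂O: 0 + 2(269) = 538.1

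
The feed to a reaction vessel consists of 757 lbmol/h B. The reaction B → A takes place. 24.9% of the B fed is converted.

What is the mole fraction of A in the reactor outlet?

0.249

B reacted = 0.249 × 757 = 188.5 lbmol/h; ν_B = −1, so ξ = 188.5/1 = 188.5 lbmol/h.
Outlet amounts (n = n₀ + ν ξ):
  B: 757 − 1(188.5) = 568.5
  A: 0 + 1(188.5) = 188.5
Total out = 757 lbmol/h; y_A = 188.5 / 757 = 0.249.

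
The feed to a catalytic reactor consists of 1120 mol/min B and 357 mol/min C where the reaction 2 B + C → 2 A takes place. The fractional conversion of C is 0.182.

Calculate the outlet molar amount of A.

130 mol/min

C reacted = 0.182 × 357 = 64.97 mol/min; ν_C = −1, so ξ = 64.97/1 = 64.97 mol/min.
Outlet amounts (n = n₀ + ν ξ):
  B: 1120 − 2(64.97) = 990.1
  C: 357 − 1(64.97) = 292
  A: 0 + 2(64.97) = 129.9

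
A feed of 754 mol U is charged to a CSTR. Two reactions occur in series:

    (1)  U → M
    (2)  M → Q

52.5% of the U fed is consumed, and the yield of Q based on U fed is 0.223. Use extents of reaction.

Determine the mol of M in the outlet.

Conversion of U: U consumed = 1ξ₁ = 0.525 × 754 → ξ₁ = 395.9 mol.
Yield of Q: 1ξ₂ / 754 = 0.223 → ξ₂ = 168.1 mol.
Outlet amounts (n = n₀ + Σ ν·ξ):
  U: 754 − 1(395.9) = 358.1
  M: 0 + 1(395.9) − 1(168.1) = 227.7
  Q: 0 + 1(168.1) = 168.1

228 mol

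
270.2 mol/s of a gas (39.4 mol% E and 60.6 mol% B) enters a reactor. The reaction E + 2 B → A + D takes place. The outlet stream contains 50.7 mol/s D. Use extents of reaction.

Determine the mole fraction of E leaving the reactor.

For D: n = n₀ + 1ξ → 50.7 = 0 + 1ξ, giving ξ = 50.7 mol/s.
Outlet amounts (n = n₀ + ν ξ):
  E: 106.5 − 1(50.7) = 55.76
  B: 163.7 − 2(50.7) = 62.34
  A: 0 + 1(50.7) = 50.7
  D: 0 + 1(50.7) = 50.7
Total out = 219.5 mol/s; y_E = 55.76 / 219.5 = 0.254.

0.254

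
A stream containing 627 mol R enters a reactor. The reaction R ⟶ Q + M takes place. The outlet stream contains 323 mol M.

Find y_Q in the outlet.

For M: n = n₀ + 1ξ → 323 = 0 + 1ξ, giving ξ = 323 mol.
Outlet amounts (n = n₀ + ν ξ):
  R: 627 − 1(323) = 304
  Q: 0 + 1(323) = 323
  M: 0 + 1(323) = 323
Total out = 950 mol; y_Q = 323 / 950 = 0.34.

0.34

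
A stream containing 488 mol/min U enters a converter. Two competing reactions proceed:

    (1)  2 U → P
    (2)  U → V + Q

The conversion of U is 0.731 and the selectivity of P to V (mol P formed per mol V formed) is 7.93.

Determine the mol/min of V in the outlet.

Conversion of U: U consumed = 0.731 × 488 = 356.7 mol/min = 2ξ₁ + 1ξ₂.
Selectivity: 1ξ₁ / (1ξ₂) = 7.93 → ξ₁ = 7.93 ξ₂.
Substitute: (2·7.93 + 1) ξ₂ = 356.7 → ξ₂ = 21.16 mol/min, ξ₁ = 167.8 mol/min.
Outlet amounts (n = n₀ + Σ ν·ξ):
  U: 488 − 2(167.8) − 1(21.16) = 131.3
  P: 0 + 1(167.8) = 167.8
  V: 0 + 1(21.16) = 21.16
  Q: 0 + 1(21.16) = 21.16

21.2 mol/min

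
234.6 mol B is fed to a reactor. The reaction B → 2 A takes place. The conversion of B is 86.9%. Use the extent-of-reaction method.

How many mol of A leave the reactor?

B reacted = 0.869 × 234.6 = 203.9 mol; ν_B = −1, so ξ = 203.9/1 = 203.9 mol.
Outlet amounts (n = n₀ + ν ξ):
  B: 234.6 − 1(203.9) = 30.73
  A: 0 + 2(203.9) = 407.7

408 mol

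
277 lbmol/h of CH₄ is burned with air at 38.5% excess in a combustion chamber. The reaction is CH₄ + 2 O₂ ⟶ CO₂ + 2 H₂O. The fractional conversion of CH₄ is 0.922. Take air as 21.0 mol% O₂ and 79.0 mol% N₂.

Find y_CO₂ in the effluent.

0.065

Stoichiometric O₂ = 2 × 277 = 554 lbmol/h; O₂ fed = 554 × 1.385 = 767.3 lbmol/h.
N₂ fed = 767.3 × 79/21 = 2886 lbmol/h.
Fuel reacted = 0.922 × 277 → ξ = 255.4 lbmol/h.
Outlet (n = n₀ + ν ξ):
  CH₄: 277 − 1(255.4) = 21.61
  O₂: 767.3 − 2(255.4) = 256.5
  N₂: 2886 (inert)
  CO₂: 0 + 1(255.4) = 255.4
  H₂O: 0 + 2(255.4) = 510.8
Total out = 3931 lbmol/h; y_CO₂ = 255.4 / 3931 = 0.06497.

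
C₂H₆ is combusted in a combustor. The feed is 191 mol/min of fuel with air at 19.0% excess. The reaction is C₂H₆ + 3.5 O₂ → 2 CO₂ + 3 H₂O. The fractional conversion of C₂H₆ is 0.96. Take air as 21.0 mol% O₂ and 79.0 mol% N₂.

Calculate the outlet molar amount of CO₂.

367 mol/min

Stoichiometric O₂ = 3.5 × 191 = 668.5 mol/min; O₂ fed = 668.5 × 1.190 = 795.5 mol/min.
N₂ fed = 795.5 × 79/21 = 2993 mol/min.
Fuel reacted = 0.96 × 191 → ξ = 183.4 mol/min.
Outlet (n = n₀ + ν ξ):
  C₂H₆: 191 − 1(183.4) = 7.64
  O₂: 795.5 − 3.5(183.4) = 153.8
  N₂: 2993 (inert)
  CO₂: 0 + 2(183.4) = 366.7
  H₂O: 0 + 3(183.4) = 550.1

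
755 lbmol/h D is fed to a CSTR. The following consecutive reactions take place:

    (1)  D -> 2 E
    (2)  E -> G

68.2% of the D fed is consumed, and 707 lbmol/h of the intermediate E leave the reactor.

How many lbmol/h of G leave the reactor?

Conversion of D: D consumed = 1ξ₁ = 0.682 × 755 → ξ₁ = 514.9 lbmol/h.
E balance: n_E = 0 + 2ξ₁ − 1ξ₂ = 707 → ξ₂ = (2·514.9 − 707)/1 = 322.8 lbmol/h.
Outlet amounts (n = n₀ + Σ ν·ξ):
  D: 755 − 1(514.9) = 240.1
  E: 0 + 2(514.9) − 1(322.8) = 707
  G: 0 + 1(322.8) = 322.8

323 lbmol/h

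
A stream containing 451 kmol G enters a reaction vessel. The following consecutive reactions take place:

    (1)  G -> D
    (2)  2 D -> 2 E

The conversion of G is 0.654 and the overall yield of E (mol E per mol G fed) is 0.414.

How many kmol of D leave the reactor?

108 kmol

Conversion of G: G consumed = 1ξ₁ = 0.654 × 451 → ξ₁ = 295 kmol.
Yield of E: 2ξ₂ / 451 = 0.414 → ξ₂ = 93.36 kmol.
Outlet amounts (n = n₀ + Σ ν·ξ):
  G: 451 − 1(295) = 156
  D: 0 + 1(295) − 2(93.36) = 108.2
  E: 0 + 2(93.36) = 186.7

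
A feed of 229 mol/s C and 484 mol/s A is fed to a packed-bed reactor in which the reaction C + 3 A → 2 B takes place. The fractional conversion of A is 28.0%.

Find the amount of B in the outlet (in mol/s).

90.3 mol/s

A reacted = 0.28 × 484 = 135.5 mol/s; ν_A = −3, so ξ = 135.5/3 = 45.17 mol/s.
Outlet amounts (n = n₀ + ν ξ):
  C: 229 − 1(45.17) = 183.8
  A: 484 − 3(45.17) = 348.5
  B: 0 + 2(45.17) = 90.35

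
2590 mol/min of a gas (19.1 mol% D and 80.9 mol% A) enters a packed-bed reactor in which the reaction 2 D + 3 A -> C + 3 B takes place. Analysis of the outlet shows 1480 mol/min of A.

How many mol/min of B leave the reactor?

For A: n = n₀ − 3ξ → 1480 = 2095 − 3ξ, giving ξ = 205.1 mol/min.
Outlet amounts (n = n₀ + ν ξ):
  D: 494.7 − 2(205.1) = 84.48
  A: 2095 − 3(205.1) = 1480
  C: 0 + 1(205.1) = 205.1
  B: 0 + 3(205.1) = 615.3

615 mol/min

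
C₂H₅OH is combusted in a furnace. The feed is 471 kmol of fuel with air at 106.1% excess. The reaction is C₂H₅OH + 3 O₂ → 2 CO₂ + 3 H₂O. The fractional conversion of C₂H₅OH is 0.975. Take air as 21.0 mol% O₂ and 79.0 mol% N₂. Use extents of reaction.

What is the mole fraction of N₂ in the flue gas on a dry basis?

0.816

Stoichiometric O₂ = 3 × 471 = 1413 kmol; O₂ fed = 1413 × 2.061 = 2912 kmol.
N₂ fed = 2912 × 79/21 = 10960 kmol.
Fuel reacted = 0.975 × 471 → ξ = 459.2 kmol.
Outlet (n = n₀ + ν ξ):
  C₂H₅OH: 471 − 1(459.2) = 11.78
  O₂: 2912 − 3(459.2) = 1535
  N₂: 10960 (inert)
  CO₂: 0 + 2(459.2) = 918.4
  H₂O: 0 + 3(459.2) = 1378
Dry total = 13420 kmol; y_N₂ (dry) = 10960 / 13420 = 0.8163.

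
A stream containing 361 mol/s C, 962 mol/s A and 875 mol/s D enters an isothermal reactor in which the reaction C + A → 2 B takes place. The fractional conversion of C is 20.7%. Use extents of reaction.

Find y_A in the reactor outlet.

C reacted = 0.207 × 361 = 74.73 mol/s; ν_C = −1, so ξ = 74.73/1 = 74.73 mol/s.
Outlet amounts (n = n₀ + ν ξ):
  C: 361 − 1(74.73) = 286.3
  A: 962 − 1(74.73) = 887.3
  B: 0 + 2(74.73) = 149.5
  D: 875 (inert)
Total out = 2198 mol/s; y_A = 887.3 / 2198 = 0.4037.

0.404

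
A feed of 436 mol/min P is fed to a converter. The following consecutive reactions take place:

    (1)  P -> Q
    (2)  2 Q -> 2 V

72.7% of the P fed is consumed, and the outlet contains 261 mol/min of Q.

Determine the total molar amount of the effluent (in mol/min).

436 mol/min

Conversion of P: P consumed = 1ξ₁ = 0.727 × 436 → ξ₁ = 317 mol/min.
Q balance: n_Q = 0 + 1ξ₁ − 2ξ₂ = 261 → ξ₂ = (1·317 − 261)/2 = 27.99 mol/min.
Outlet amounts (n = n₀ + Σ ν·ξ):
  P: 436 − 1(317) = 119
  Q: 0 + 1(317) − 2(27.99) = 261
  V: 0 + 2(27.99) = 55.97
Total out = 119 + 261 + 55.97 = 436 mol/min.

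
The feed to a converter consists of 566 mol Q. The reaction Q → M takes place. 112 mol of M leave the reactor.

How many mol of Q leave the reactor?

For M: n = n₀ + 1ξ → 112 = 0 + 1ξ, giving ξ = 112 mol.
Outlet amounts (n = n₀ + ν ξ):
  Q: 566 − 1(112) = 454
  M: 0 + 1(112) = 112

454 mol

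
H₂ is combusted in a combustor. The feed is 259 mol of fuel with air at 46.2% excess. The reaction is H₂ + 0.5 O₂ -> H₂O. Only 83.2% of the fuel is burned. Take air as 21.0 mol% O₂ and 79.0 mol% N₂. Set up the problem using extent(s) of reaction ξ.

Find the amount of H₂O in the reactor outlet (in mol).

215 mol

Stoichiometric O₂ = 0.5 × 259 = 129.5 mol; O₂ fed = 129.5 × 1.462 = 189.3 mol.
N₂ fed = 189.3 × 79/21 = 712.2 mol.
Fuel reacted = 0.832 × 259 → ξ = 215.5 mol.
Outlet (n = n₀ + ν ξ):
  H₂: 259 − 1(215.5) = 43.51
  O₂: 189.3 − 0.5(215.5) = 81.59
  N₂: 712.2 (inert)
  H₂O: 0 + 1(215.5) = 215.5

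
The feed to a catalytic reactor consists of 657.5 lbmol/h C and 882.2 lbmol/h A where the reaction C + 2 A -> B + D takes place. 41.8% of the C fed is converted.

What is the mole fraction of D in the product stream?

C reacted = 0.418 × 657.5 = 274.8 lbmol/h; ν_C = −1, so ξ = 274.8/1 = 274.8 lbmol/h.
Outlet amounts (n = n₀ + ν ξ):
  C: 657.5 − 1(274.8) = 382.7
  A: 882.2 − 2(274.8) = 332.5
  B: 0 + 1(274.8) = 274.8
  D: 0 + 1(274.8) = 274.8
Total out = 1265 lbmol/h; y_D = 274.8 / 1265 = 0.2173.

0.217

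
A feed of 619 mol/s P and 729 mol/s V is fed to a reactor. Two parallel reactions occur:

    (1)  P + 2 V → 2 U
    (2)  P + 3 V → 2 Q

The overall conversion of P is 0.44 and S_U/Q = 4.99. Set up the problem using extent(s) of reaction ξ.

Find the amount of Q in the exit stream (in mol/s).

Conversion of P: P consumed = 0.44 × 619 = 272.4 mol/s = 1ξ₁ + 1ξ₂.
Selectivity: 2ξ₁ / (2ξ₂) = 4.99 → ξ₁ = 4.99 ξ₂.
Substitute: (1·4.99 + 1) ξ₂ = 272.4 → ξ₂ = 45.47 mol/s, ξ₁ = 226.9 mol/s.
Outlet amounts (n = n₀ + Σ ν·ξ):
  P: 619 − 1(226.9) − 1(45.47) = 346.6
  V: 729 − 2(226.9) − 3(45.47) = 138.8
  U: 0 + 2(226.9) = 453.8
  Q: 0 + 2(45.47) = 90.94

90.9 mol/s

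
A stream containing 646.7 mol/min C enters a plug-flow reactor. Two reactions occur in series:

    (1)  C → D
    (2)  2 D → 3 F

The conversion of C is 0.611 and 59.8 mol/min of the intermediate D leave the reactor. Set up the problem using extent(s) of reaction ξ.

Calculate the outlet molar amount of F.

Conversion of C: C consumed = 1ξ₁ = 0.611 × 646.7 → ξ₁ = 395.1 mol/min.
D balance: n_D = 0 + 1ξ₁ − 2ξ₂ = 59.8 → ξ₂ = (1·395.1 − 59.8)/2 = 167.7 mol/min.
Outlet amounts (n = n₀ + Σ ν·ξ):
  C: 646.7 − 1(395.1) = 251.6
  D: 0 + 1(395.1) − 2(167.7) = 59.8
  F: 0 + 3(167.7) = 503

503 mol/min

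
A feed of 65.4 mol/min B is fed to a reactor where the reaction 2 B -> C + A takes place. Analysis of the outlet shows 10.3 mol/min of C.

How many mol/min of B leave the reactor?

For C: n = n₀ + 1ξ → 10.3 = 0 + 1ξ, giving ξ = 10.3 mol/min.
Outlet amounts (n = n₀ + ν ξ):
  B: 65.4 − 2(10.3) = 44.8
  C: 0 + 1(10.3) = 10.3
  A: 0 + 1(10.3) = 10.3

44.8 mol/min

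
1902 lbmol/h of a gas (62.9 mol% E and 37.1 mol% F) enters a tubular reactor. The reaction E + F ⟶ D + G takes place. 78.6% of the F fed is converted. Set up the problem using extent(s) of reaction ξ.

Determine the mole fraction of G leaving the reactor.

0.292

F reacted = 0.786 × 705.6 = 554.6 lbmol/h; ν_F = −1, so ξ = 554.6/1 = 554.6 lbmol/h.
Outlet amounts (n = n₀ + ν ξ):
  E: 1196 − 1(554.6) = 641.7
  F: 705.6 − 1(554.6) = 151
  D: 0 + 1(554.6) = 554.6
  G: 0 + 1(554.6) = 554.6
Total out = 1902 lbmol/h; y_G = 554.6 / 1902 = 0.2916.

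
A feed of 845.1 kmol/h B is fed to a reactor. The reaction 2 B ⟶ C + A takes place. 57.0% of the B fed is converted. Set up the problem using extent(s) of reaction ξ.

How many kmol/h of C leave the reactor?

241 kmol/h

B reacted = 0.57 × 845.1 = 481.7 kmol/h; ν_B = −2, so ξ = 481.7/2 = 240.9 kmol/h.
Outlet amounts (n = n₀ + ν ξ):
  B: 845.1 − 2(240.9) = 363.4
  C: 0 + 1(240.9) = 240.9
  A: 0 + 1(240.9) = 240.9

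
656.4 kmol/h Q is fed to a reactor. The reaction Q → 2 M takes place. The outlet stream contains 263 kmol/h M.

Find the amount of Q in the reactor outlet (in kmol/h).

525 kmol/h

For M: n = n₀ + 2ξ → 263 = 0 + 2ξ, giving ξ = 131.5 kmol/h.
Outlet amounts (n = n₀ + ν ξ):
  Q: 656.4 − 1(131.5) = 524.9
  M: 0 + 2(131.5) = 263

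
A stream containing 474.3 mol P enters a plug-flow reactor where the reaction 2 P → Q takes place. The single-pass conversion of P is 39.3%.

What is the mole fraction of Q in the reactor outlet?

P reacted = 0.393 × 474.3 = 186.4 mol; ν_P = −2, so ξ = 186.4/2 = 93.2 mol.
Outlet amounts (n = n₀ + ν ξ):
  P: 474.3 − 2(93.2) = 287.9
  Q: 0 + 1(93.2) = 93.2
Total out = 381.1 mol; y_Q = 93.2 / 381.1 = 0.2446.

0.245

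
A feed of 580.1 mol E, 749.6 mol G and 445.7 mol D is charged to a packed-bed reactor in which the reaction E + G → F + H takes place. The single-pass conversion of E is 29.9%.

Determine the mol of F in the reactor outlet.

E reacted = 0.299 × 580.1 = 173.4 mol; ν_E = −1, so ξ = 173.4/1 = 173.4 mol.
Outlet amounts (n = n₀ + ν ξ):
  E: 580.1 − 1(173.4) = 406.7
  G: 749.6 − 1(173.4) = 576.2
  F: 0 + 1(173.4) = 173.4
  H: 0 + 1(173.4) = 173.4
  D: 445.7 (inert)

173 mol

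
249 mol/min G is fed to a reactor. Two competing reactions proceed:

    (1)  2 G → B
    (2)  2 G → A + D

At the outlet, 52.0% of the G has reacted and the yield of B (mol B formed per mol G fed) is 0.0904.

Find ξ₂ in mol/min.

Yield of B: 1ξ₁ / 249 = 0.0904 → ξ₁ = 22.51 mol/min.
Conversion of G: 2ξ₁ + 2ξ₂ = 0.52 × 249 = 129.5 → ξ₂ = 42.23 mol/min.
Outlet amounts (n = n₀ + Σ ν·ξ):
  G: 249 − 2(22.51) − 2(42.23) = 119.5
  B: 0 + 1(22.51) = 22.51
  A: 0 + 1(42.23) = 42.23
  D: 0 + 1(42.23) = 42.23

ξ₂ = 42.2 mol/min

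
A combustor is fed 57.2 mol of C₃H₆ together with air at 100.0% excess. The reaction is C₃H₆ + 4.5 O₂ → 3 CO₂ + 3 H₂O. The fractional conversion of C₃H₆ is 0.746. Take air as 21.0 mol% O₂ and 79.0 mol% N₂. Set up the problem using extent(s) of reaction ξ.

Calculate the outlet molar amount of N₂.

Stoichiometric O₂ = 4.5 × 57.2 = 257.4 mol; O₂ fed = 257.4 × 2.000 = 514.8 mol.
N₂ fed = 514.8 × 79/21 = 1937 mol.
Fuel reacted = 0.746 × 57.2 → ξ = 42.67 mol.
Outlet (n = n₀ + ν ξ):
  C₃H₆: 57.2 − 1(42.67) = 14.53
  O₂: 514.8 − 4.5(42.67) = 322.8
  N₂: 1937 (inert)
  CO₂: 0 + 3(42.67) = 128
  H₂O: 0 + 3(42.67) = 128

1940 mol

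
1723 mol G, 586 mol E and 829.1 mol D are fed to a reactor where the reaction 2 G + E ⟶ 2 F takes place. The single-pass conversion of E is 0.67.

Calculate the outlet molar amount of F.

E reacted = 0.67 × 586 = 392.6 mol; ν_E = −1, so ξ = 392.6/1 = 392.6 mol.
Outlet amounts (n = n₀ + ν ξ):
  G: 1723 − 2(392.6) = 937.8
  E: 586 − 1(392.6) = 193.4
  F: 0 + 2(392.6) = 785.2
  D: 829.1 (inert)

785 mol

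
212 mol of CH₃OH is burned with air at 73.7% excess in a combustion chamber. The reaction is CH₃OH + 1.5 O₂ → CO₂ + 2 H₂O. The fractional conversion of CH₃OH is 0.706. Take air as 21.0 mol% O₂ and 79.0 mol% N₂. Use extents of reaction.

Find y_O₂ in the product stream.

0.112

Stoichiometric O₂ = 1.5 × 212 = 318 mol; O₂ fed = 318 × 1.737 = 552.4 mol.
N₂ fed = 552.4 × 79/21 = 2078 mol.
Fuel reacted = 0.706 × 212 → ξ = 149.7 mol.
Outlet (n = n₀ + ν ξ):
  CH₃OH: 212 − 1(149.7) = 62.33
  O₂: 552.4 − 1.5(149.7) = 327.9
  N₂: 2078 (inert)
  CO₂: 0 + 1(149.7) = 149.7
  H₂O: 0 + 2(149.7) = 299.3
Total out = 2917 mol; y_O₂ = 327.9 / 2917 = 0.1124.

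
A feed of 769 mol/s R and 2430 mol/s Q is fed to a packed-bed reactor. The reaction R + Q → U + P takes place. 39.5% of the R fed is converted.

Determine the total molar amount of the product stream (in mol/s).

R reacted = 0.395 × 769 = 303.8 mol/s; ν_R = −1, so ξ = 303.8/1 = 303.8 mol/s.
Outlet amounts (n = n₀ + ν ξ):
  R: 769 − 1(303.8) = 465.2
  Q: 2430 − 1(303.8) = 2126
  U: 0 + 1(303.8) = 303.8
  P: 0 + 1(303.8) = 303.8
Total out = 465.2 + 2126 + 303.8 + 303.8 = 3199 mol/s.

3200 mol/s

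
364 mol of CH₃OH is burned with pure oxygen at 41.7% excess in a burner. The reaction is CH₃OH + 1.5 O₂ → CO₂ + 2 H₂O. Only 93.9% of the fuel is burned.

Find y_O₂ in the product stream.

Stoichiometric O₂ = 1.5 × 364 = 546 mol; O₂ fed = 546 × 1.417 = 773.7 mol.
Fuel reacted = 0.939 × 364 → ξ = 341.8 mol.
Outlet (n = n₀ + ν ξ):
  CH₃OH: 364 − 1(341.8) = 22.2
  O₂: 773.7 − 1.5(341.8) = 261
  CO₂: 0 + 1(341.8) = 341.8
  H₂O: 0 + 2(341.8) = 683.6
Total out = 1309 mol; y_O₂ = 261 / 1309 = 0.1994.

0.199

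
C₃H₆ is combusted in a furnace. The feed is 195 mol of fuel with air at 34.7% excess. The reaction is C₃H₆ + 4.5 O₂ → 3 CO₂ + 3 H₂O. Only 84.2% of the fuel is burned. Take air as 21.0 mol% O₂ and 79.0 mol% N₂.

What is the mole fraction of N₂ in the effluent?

Stoichiometric O₂ = 4.5 × 195 = 877.5 mol; O₂ fed = 877.5 × 1.347 = 1182 mol.
N₂ fed = 1182 × 79/21 = 4447 mol.
Fuel reacted = 0.842 × 195 → ξ = 164.2 mol.
Outlet (n = n₀ + ν ξ):
  C₃H₆: 195 − 1(164.2) = 30.81
  O₂: 1182 − 4.5(164.2) = 443.1
  N₂: 4447 (inert)
  CO₂: 0 + 3(164.2) = 492.6
  H₂O: 0 + 3(164.2) = 492.6
Total out = 5906 mol; y_N₂ = 4447 / 5906 = 0.7529.

0.753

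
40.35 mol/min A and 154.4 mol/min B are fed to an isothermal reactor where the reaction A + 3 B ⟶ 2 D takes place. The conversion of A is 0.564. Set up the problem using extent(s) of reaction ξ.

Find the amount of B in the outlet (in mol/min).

A reacted = 0.564 × 40.35 = 22.76 mol/min; ν_A = −1, so ξ = 22.76/1 = 22.76 mol/min.
Outlet amounts (n = n₀ + ν ξ):
  A: 40.35 − 1(22.76) = 17.59
  B: 154.4 − 3(22.76) = 86.13
  D: 0 + 2(22.76) = 45.51

86.1 mol/min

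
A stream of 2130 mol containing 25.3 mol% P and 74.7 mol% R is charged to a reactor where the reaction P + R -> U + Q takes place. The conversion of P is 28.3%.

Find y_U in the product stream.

0.0716

P reacted = 0.283 × 538.9 = 152.5 mol; ν_P = −1, so ξ = 152.5/1 = 152.5 mol.
Outlet amounts (n = n₀ + ν ξ):
  P: 538.9 − 1(152.5) = 386.4
  R: 1591 − 1(152.5) = 1439
  U: 0 + 1(152.5) = 152.5
  Q: 0 + 1(152.5) = 152.5
Total out = 2130 mol; y_U = 152.5 / 2130 = 0.0716.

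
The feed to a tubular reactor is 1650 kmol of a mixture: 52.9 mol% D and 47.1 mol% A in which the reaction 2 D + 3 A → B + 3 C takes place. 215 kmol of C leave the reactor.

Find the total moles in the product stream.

For C: n = n₀ + 3ξ → 215 = 0 + 3ξ, giving ξ = 71.67 kmol.
Outlet amounts (n = n₀ + ν ξ):
  D: 872.9 − 2(71.67) = 729.5
  A: 777.1 − 3(71.67) = 562.1
  B: 0 + 1(71.67) = 71.67
  C: 0 + 3(71.67) = 215
Total out = 729.5 + 562.1 + 71.67 + 215 = 1578 kmol.

1580 kmol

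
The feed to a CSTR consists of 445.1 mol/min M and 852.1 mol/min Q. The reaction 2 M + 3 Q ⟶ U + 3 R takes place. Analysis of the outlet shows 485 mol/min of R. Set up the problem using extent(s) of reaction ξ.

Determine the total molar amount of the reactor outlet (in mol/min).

For R: n = n₀ + 3ξ → 485 = 0 + 3ξ, giving ξ = 161.7 mol/min.
Outlet amounts (n = n₀ + ν ξ):
  M: 445.1 − 2(161.7) = 121.8
  Q: 852.1 − 3(161.7) = 367.1
  U: 0 + 1(161.7) = 161.7
  R: 0 + 3(161.7) = 485
Total out = 121.8 + 367.1 + 161.7 + 485 = 1136 mol/min.

1140 mol/min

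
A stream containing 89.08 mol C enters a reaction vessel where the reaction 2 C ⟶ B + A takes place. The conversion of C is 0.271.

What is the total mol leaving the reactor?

89.1 mol

C reacted = 0.271 × 89.08 = 24.14 mol; ν_C = −2, so ξ = 24.14/2 = 12.07 mol.
Outlet amounts (n = n₀ + ν ξ):
  C: 89.08 − 2(12.07) = 64.94
  B: 0 + 1(12.07) = 12.07
  A: 0 + 1(12.07) = 12.07
Total out = 64.94 + 12.07 + 12.07 = 89.08 mol.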